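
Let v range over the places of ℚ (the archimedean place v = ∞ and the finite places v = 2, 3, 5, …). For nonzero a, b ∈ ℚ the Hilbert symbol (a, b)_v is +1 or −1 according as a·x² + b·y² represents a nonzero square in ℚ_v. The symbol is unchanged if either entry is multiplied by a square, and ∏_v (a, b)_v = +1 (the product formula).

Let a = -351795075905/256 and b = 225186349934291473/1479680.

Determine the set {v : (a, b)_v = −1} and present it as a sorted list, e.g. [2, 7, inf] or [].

[5, 13]

Mod squares: a ≡ -3882905, b ≡ 5385965. Check v ∈ {∞, 2, 5, 7, 13, 17, 31, 41, 43, 47}.
v=∞: -3882905 < 0 and 5385965 > 0  ⇒  (a,b)_∞ = +1.
v=17: a=17^0·(≡10), b=17^-2·(≡4) mod 17; (10|17)=-1, (4|17)=+1; (−1)^{0·-2·8}·(-1)^-2·(+1)^0 = +1.
v=7: a=7^2·(≡4), b=7^6·(≡4) mod 7; (4|7)=+1, (4|7)=+1; (−1)^{2·6·3}·(+1)^6·(+1)^2 = +1.
v=47: a=47^1·(≡19), b=47^1·(≡14) mod 47; (19|47)=-1, (14|47)=+1; (−1)^{1·1·23}·(-1)^1·(+1)^1 = +1.
v=5: a=5^1·(≡4), b=5^-1·(≡3) mod 5; (4|5)=+1, (3|5)=-1; (−1)^{1·-1·2}·(+1)^-1·(-1)^1 = -1.
v=31: a=31^1·(≡7), b=31^2·(≡8) mod 31; (7|31)=+1, (8|31)=+1; (−1)^{1·2·15}·(+1)^2·(+1)^1 = +1.
v=41: a=41^1·(≡16), b=41^1·(≡4) mod 41; (16|41)=+1, (4|41)=+1; (−1)^{1·1·20}·(+1)^1·(+1)^1 = +1.
v=43: a=43^2·(≡15), b=43^3·(≡29) mod 43; (15|43)=+1, (29|43)=-1; (−1)^{2·3·21}·(+1)^3·(-1)^2 = +1.
v=2: v_2(a)=-8, v_2(b)=-10; units ≡ 7, 5 (mod 8); ε·ε+αω+βω = 1·0+-8·1+-10·0 ≡ 0  ⇒  (a,b)_2 = +1.
v=13: a=13^1·(≡10), b=13^1·(≡7) mod 13; (10|13)=+1, (7|13)=-1; (−1)^{1·1·6}·(+1)^1·(-1)^1 = -1.
(-3882905, 5385965 / ℚ) ramifies at {5, 13}: a division algebra.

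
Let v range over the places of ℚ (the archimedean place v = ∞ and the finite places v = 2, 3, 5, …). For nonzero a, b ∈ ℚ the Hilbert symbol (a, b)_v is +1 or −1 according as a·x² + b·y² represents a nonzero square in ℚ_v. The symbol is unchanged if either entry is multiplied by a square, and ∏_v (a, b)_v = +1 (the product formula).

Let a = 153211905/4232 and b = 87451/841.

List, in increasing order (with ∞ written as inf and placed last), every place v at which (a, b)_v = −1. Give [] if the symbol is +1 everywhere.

Mod squares: a ≡ 13090, b ≡ 91. Check v ∈ {∞, 2, 3, 5, 7, 11, 13, 17, 23, 29, 31}.
v=∞: 13090 > 0 and 91 > 0  ⇒  (a,b)_∞ = +1.
v=31: a=31^0·(≡1), b=31^2·(≡15) mod 31; (1|31)=+1, (15|31)=-1; (−1)^{0·2·15}·(+1)^2·(-1)^0 = +1.
v=11: a=11^1·(≡7), b=11^0·(≡9) mod 11; (7|11)=-1, (9|11)=+1; (−1)^{1·0·5}·(-1)^0·(+1)^1 = +1.
v=13: a=13^0·(≡4), b=13^1·(≡5) mod 13; (4|13)=+1, (5|13)=-1; (−1)^{0·1·6}·(+1)^1·(-1)^0 = +1.
v=3: a=3^4·(≡1), b=3^0·(≡1) mod 3; (1|3)=+1, (1|3)=+1; (−1)^{4·0·1}·(+1)^0·(+1)^4 = +1.
v=2: v_2(a)=-3, v_2(b)=0; units ≡ 1, 3 (mod 8); ε·ε+αω+βω = 0·1+-3·1+0·0 ≡ 1  ⇒  (a,b)_2 = -1.
v=23: a=23^-2·(≡12), b=23^0·(≡11) mod 23; (12|23)=+1, (11|23)=-1; (−1)^{-2·0·11}·(+1)^0·(-1)^-2 = +1.
v=5: a=5^1·(≡3), b=5^0·(≡1) mod 5; (3|5)=-1, (1|5)=+1; (−1)^{1·0·2}·(-1)^0·(+1)^1 = +1.
v=17: a=17^3·(≡10), b=17^0·(≡11) mod 17; (10|17)=-1, (11|17)=-1; (−1)^{3·0·8}·(-1)^0·(-1)^3 = -1.
v=7: a=7^1·(≡1), b=7^1·(≡5) mod 7; (1|7)=+1, (5|7)=-1; (−1)^{1·1·3}·(+1)^1·(-1)^1 = +1.
v=29: a=29^0·(≡27), b=29^-2·(≡16) mod 29; (27|29)=-1, (16|29)=+1; (−1)^{0·-2·14}·(-1)^-2·(+1)^0 = +1.
(13090, 91 / ℚ) ramifies at {2, 17}: a division algebra.

[2, 17]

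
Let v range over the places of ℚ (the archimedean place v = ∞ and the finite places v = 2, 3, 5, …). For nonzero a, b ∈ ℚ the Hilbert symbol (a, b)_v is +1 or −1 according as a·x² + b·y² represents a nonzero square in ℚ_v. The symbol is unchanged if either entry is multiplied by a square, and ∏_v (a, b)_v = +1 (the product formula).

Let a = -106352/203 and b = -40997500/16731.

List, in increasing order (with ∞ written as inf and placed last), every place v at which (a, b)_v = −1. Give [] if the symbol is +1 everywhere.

[2, 11, 31, inf]

(a, b) ≡ (-4669, -341) mod (ℚ^×)²; places V = {2, 3, 5, 7, 11, 13, 17, 23, 29, 31, ∞}.
(a,b)_7: α=-1, u≡6; β=0, v≡2 (mod 7); (6|7)=-1, (2|7)=+1; sign (−1)^0·-1^0·+1^-1 = +1.
(a,b)_∞: sgn(-4669)=−, sgn(-341)=−, so -1.
(a,b)_29: α=-1, u≡7; β=0, v≡13 (mod 29); (7|29)=+1, (13|29)=+1; sign (−1)^0·+1^0·+1^-1 = +1.
(a,b)_23: α=1, u≡6; β=2, v≡1 (mod 23); (6|23)=+1, (1|23)=+1; sign (−1)^0·+1^2·+1^1 = +1.
(a,b)_31: α=0, u≡6; β=1, v≡1 (mod 31); (6|31)=-1, (1|31)=+1; sign (−1)^0·-1^1·+1^0 = -1.
(a,b)_11: α=0, u≡8; β=-1, v≡2 (mod 11); (8|11)=-1, (2|11)=-1; sign (−1)^0·-1^-1·-1^0 = -1.
(a,b)_13: α=0, u≡5; β=-2, v≡10 (mod 13); (5|13)=-1, (10|13)=+1; sign (−1)^0·-1^-2·+1^0 = +1.
(a,b)_2: α=4, β=2; u≡3, v≡3 (mod 8); ε(u)ε(v)=1·1, αω(v)=4·1, βω(u)=2·1; sum ≡ 1  ⇒  -1.
(a,b)_5: α=0, u≡1; β=4, v≡4 (mod 5); (1|5)=+1, (4|5)=+1; sign (−1)^0·+1^4·+1^0 = +1.
(a,b)_17: α=2, u≡11; β=0, v≡2 (mod 17); (11|17)=-1, (2|17)=+1; sign (−1)^0·-1^0·+1^2 = +1.
(a,b)_3: α=0, u≡2; β=-2, v≡1 (mod 3); (2|3)=-1, (1|3)=+1; sign (−1)^0·-1^-2·+1^0 = +1.
|Ram(-4669, -341)| = 4, even; anisotropic at {2, 11, 31, ∞}.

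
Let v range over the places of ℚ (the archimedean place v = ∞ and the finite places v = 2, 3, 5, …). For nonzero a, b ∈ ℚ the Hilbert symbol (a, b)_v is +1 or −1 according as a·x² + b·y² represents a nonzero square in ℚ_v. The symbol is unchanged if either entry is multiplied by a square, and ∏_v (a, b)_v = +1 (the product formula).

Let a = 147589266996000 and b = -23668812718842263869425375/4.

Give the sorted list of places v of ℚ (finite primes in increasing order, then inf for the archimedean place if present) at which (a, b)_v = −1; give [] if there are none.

Mod squares: a ≡ 6290, b ≡ -140415. Check v ∈ {∞, 2, 3, 5, 7, 11, 17, 23, 37}.
v=11: a=11^0·(≡5), b=11^3·(≡2) mod 11; (5|11)=+1, (2|11)=-1; (−1)^{0·3·5}·(+1)^3·(-1)^0 = +1.
v=37: a=37^3·(≡19), b=37^5·(≡10) mod 37; (19|37)=-1, (10|37)=+1; (−1)^{3·5·18}·(-1)^5·(+1)^3 = -1.
v=17: a=17^1·(≡8), b=17^2·(≡10) mod 17; (8|17)=+1, (10|17)=-1; (−1)^{1·2·8}·(+1)^2·(-1)^1 = -1.
v=23: a=23^2·(≡19), b=23^3·(≡4) mod 23; (19|23)=-1, (4|23)=+1; (−1)^{2·3·11}·(-1)^3·(+1)^2 = -1.
v=7: a=7^0·(≡4), b=7^4·(≡3) mod 7; (4|7)=+1, (3|7)=-1; (−1)^{0·4·3}·(+1)^4·(-1)^0 = +1.
v=2: v_2(a)=5, v_2(b)=-2; units ≡ 1, 1 (mod 8); ε·ε+αω+βω = 0·0+5·0+-2·0 ≡ 0  ⇒  (a,b)_2 = +1.
v=5: a=5^3·(≡3), b=5^3·(≡3) mod 5; (3|5)=-1, (3|5)=-1; (−1)^{3·3·2}·(-1)^3·(-1)^3 = +1.
v=3: a=3^4·(≡2), b=3^5·(≡1) mod 3; (2|3)=-1, (1|3)=+1; (−1)^{4·5·1}·(-1)^5·(+1)^4 = -1.
v=∞: 6290 > 0 and -140415 < 0  ⇒  (a,b)_∞ = +1.
(6290, -140415 / ℚ) ramifies at {3, 17, 23, 37}: a division algebra.

[3, 17, 23, 37]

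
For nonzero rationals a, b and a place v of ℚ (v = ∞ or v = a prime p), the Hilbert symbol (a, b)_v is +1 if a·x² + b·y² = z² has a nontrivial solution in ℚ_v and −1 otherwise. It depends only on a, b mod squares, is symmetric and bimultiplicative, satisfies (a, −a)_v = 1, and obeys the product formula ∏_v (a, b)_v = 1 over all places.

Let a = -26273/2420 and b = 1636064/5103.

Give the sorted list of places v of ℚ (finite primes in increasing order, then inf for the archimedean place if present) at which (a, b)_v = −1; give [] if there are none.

[2, 5, 13, 47]

Mod squares: a ≡ -131365, b ≡ 715778. Check v ∈ {∞, 2, 3, 5, 7, 11, 13, 29, 41, 43, 47}.
v=5: a=5^-1·(≡3), b=5^0·(≡3) mod 5; (3|5)=-1, (3|5)=-1; (−1)^{-1·0·2}·(-1)^0·(-1)^-1 = -1.
v=∞: -131365 < 0 and 715778 > 0  ⇒  (a,b)_∞ = +1.
v=11: a=11^-2·(≡8), b=11^0·(≡10) mod 11; (8|11)=-1, (10|11)=-1; (−1)^{-2·0·5}·(-1)^0·(-1)^-2 = +1.
v=47: a=47^1·(≡37), b=47^0·(≡5) mod 47; (37|47)=+1, (5|47)=-1; (−1)^{1·0·23}·(+1)^0·(-1)^1 = -1.
v=41: a=41^0·(≡8), b=41^1·(≡20) mod 41; (8|41)=+1, (20|41)=+1; (−1)^{0·1·20}·(+1)^1·(+1)^0 = +1.
v=2: v_2(a)=-2, v_2(b)=5; units ≡ 3, 1 (mod 8); ε·ε+αω+βω = 1·0+-2·0+5·1 ≡ 1  ⇒  (a,b)_2 = -1.
v=3: a=3^0·(≡2), b=3^-6·(≡2) mod 3; (2|3)=-1, (2|3)=-1; (−1)^{0·-6·1}·(-1)^-6·(-1)^0 = +1.
v=29: a=29^0·(≡9), b=29^1·(≡18) mod 29; (9|29)=+1, (18|29)=-1; (−1)^{0·1·14}·(+1)^1·(-1)^0 = +1.
v=13: a=13^1·(≡10), b=13^0·(≡2) mod 13; (10|13)=+1, (2|13)=-1; (−1)^{1·0·6}·(+1)^0·(-1)^1 = -1.
v=43: a=43^1·(≡10), b=43^1·(≡22) mod 43; (10|43)=+1, (22|43)=-1; (−1)^{1·1·21}·(+1)^1·(-1)^1 = +1.
v=7: a=7^0·(≡1), b=7^-1·(≡3) mod 7; (1|7)=+1, (3|7)=-1; (−1)^{0·-1·3}·(+1)^-1·(-1)^0 = +1.
|Ram(-131365, 715778)| = 4, even; anisotropic at {2, 5, 13, 47}.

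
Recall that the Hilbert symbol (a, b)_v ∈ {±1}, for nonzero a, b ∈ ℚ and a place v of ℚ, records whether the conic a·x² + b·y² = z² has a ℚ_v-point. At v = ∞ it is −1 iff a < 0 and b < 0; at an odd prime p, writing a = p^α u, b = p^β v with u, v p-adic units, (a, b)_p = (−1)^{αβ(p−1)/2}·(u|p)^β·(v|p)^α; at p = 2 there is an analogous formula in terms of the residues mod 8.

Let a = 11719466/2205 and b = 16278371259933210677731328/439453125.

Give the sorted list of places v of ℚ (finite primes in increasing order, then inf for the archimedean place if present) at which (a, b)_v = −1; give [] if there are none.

Mod squares: a ≡ 110770, b ≡ 4763110. Check v ∈ {∞, 2, 3, 5, 7, 11, 17, 19, 23, 43, 53}.
v=∞: 110770 > 0 and 4763110 > 0  ⇒  (a,b)_∞ = +1.
v=19: a=19^1·(≡17), b=19^3·(≡7) mod 19; (17|19)=+1, (7|19)=+1; (−1)^{1·3·9}·(+1)^3·(+1)^1 = -1.
v=23: a=23^2·(≡6), b=23^0·(≡10) mod 23; (6|23)=+1, (10|23)=-1; (−1)^{2·0·11}·(+1)^0·(-1)^2 = +1.
v=53: a=53^1·(≡30), b=53^3·(≡45) mod 53; (30|53)=-1, (45|53)=-1; (−1)^{1·3·26}·(-1)^3·(-1)^1 = +1.
v=11: a=11^1·(≡9), b=11^3·(≡10) mod 11; (9|11)=+1, (10|11)=-1; (−1)^{1·3·5}·(+1)^3·(-1)^1 = +1.
v=7: a=7^-2·(≡1), b=7^6·(≡4) mod 7; (1|7)=+1, (4|7)=+1; (−1)^{-2·6·3}·(+1)^6·(+1)^-2 = +1.
v=5: a=5^-1·(≡1), b=5^-11·(≡2) mod 5; (1|5)=+1, (2|5)=-1; (−1)^{-1·-11·2}·(+1)^-11·(-1)^-1 = -1.
v=17: a=17^0·(≡9), b=17^2·(≡8) mod 17; (9|17)=+1, (8|17)=+1; (−1)^{0·2·8}·(+1)^2·(+1)^0 = +1.
v=2: v_2(a)=1, v_2(b)=13; units ≡ 1, 3 (mod 8); ε·ε+αω+βω = 0·1+1·1+13·0 ≡ 1  ⇒  (a,b)_2 = -1.
v=3: a=3^-2·(≡1), b=3^-2·(≡1) mod 3; (1|3)=+1, (1|3)=+1; (−1)^{-2·-2·1}·(+1)^-2·(+1)^-2 = +1.
v=43: a=43^0·(≡42), b=43^1·(≡39) mod 43; (42|43)=-1, (39|43)=-1; (−1)^{0·1·21}·(-1)^1·(-1)^0 = -1.
(110770, 4763110 / ℚ) ramifies at {2, 5, 19, 43}: a division algebra.

[2, 5, 19, 43]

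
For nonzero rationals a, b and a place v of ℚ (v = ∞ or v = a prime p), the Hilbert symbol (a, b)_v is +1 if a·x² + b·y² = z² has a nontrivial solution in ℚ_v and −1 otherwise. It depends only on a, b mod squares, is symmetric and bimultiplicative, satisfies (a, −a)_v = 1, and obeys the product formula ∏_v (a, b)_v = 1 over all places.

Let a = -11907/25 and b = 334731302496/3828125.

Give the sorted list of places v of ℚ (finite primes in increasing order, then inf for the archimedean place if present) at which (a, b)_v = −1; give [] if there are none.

[2, 5]

(a, b) ≡ (-3, 30) mod (ℚ^×)²; places V = {2, 3, 5, 7, ∞}.
(a,b)_7: α=2, u≡4; β=-2, v≡2 (mod 7); (4|7)=+1, (2|7)=+1; sign (−1)^0·+1^-2·+1^2 = +1.
(a,b)_∞: sgn(-3)=−, sgn(30)=+, so +1.
(a,b)_5: α=-2, u≡3; β=-7, v≡4 (mod 5); (3|5)=-1, (4|5)=+1; sign (−1)^0·-1^-7·+1^-2 = -1.
(a,b)_2: α=0, β=5; u≡5, v≡7 (mod 8); ε(u)ε(v)=0·1, αω(v)=0·0, βω(u)=5·1; sum ≡ 1  ⇒  -1.
(a,b)_3: α=5, u≡2; β=21, v≡1 (mod 3); (2|3)=-1, (1|3)=+1; sign (−1)^1·-1^21·+1^5 = +1.
Ram(-3, 30) = {2, 5}; no ℚ_2-point on the conic.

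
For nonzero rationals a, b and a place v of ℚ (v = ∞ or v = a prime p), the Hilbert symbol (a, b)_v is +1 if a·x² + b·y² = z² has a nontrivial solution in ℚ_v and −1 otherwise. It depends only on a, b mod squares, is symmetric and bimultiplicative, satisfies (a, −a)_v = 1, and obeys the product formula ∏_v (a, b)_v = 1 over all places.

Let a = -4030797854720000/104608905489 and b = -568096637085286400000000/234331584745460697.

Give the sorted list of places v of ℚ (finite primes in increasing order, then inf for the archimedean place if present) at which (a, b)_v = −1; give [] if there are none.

[17, inf]

Mod squares: a ≡ -4403, b ≡ -1316497. Check v ∈ {∞, 2, 3, 5, 7, 11, 13, 17, 23, 37}.
v=11: a=11^-6·(≡10), b=11^-10·(≡3) mod 11; (10|11)=-1, (3|11)=+1; (−1)^{-6·-10·5}·(-1)^-10·(+1)^-6 = +1.
v=13: a=13^2·(≡4), b=13^1·(≡3) mod 13; (4|13)=+1, (3|13)=+1; (−1)^{2·1·6}·(+1)^1·(+1)^2 = +1.
v=2: v_2(a)=14, v_2(b)=26; units ≡ 5, 7 (mod 8); ε·ε+αω+βω = 0·1+14·0+26·1 ≡ 0  ⇒  (a,b)_2 = +1.
v=37: a=37^1·(≡6), b=37^1·(≡23) mod 37; (6|37)=-1, (23|37)=-1; (−1)^{1·1·18}·(-1)^1·(-1)^1 = +1.
v=∞: -4403 < 0 and -1316497 < 0  ⇒  (a,b)_∞ = -1.
v=5: a=5^4·(≡2), b=5^8·(≡3) mod 5; (2|5)=-1, (3|5)=-1; (−1)^{4·8·2}·(-1)^8·(-1)^4 = +1.
v=23: a=23^2·(≡13), b=23^5·(≡18) mod 23; (13|23)=+1, (18|23)=+1; (−1)^{2·5·11}·(+1)^5·(+1)^2 = +1.
v=17: a=17^1·(≡2), b=17^-1·(≡5) mod 17; (2|17)=+1, (5|17)=-1; (−1)^{1·-1·8}·(+1)^-1·(-1)^1 = -1.
v=7: a=7^1·(≡1), b=7^1·(≡6) mod 7; (1|7)=+1, (6|7)=-1; (−1)^{1·1·3}·(+1)^1·(-1)^1 = +1.
v=3: a=3^-10·(≡1), b=3^-12·(≡2) mod 3; (1|3)=+1, (2|3)=-1; (−1)^{-10·-12·1}·(+1)^-12·(-1)^-10 = +1.
Ram(-4403, -1316497) = {17, ∞}; no ℚ_17-point on the conic.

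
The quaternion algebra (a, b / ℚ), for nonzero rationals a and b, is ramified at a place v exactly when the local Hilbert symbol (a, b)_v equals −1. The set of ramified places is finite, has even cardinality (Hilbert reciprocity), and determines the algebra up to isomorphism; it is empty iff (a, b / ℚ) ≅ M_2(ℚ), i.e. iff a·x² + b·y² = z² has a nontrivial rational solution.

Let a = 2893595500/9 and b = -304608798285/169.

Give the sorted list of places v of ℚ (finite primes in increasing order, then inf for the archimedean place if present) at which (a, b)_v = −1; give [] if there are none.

[2, 5]

(a, b) ≡ (80155, -6973485) mod (ℚ^×)²; places V = {2, 3, 5, 11, 13, 17, 19, 23, 29, 41, ∞}.
(a,b)_17: α=1, u≡6; β=1, v≡11 (mod 17); (6|17)=-1, (11|17)=-1; sign (−1)^0·-1^1·-1^1 = +1.
(a,b)_∞: sgn(80155)=+, sgn(-6973485)=−, so +1.
(a,b)_29: α=0, u≡7; β=1, v≡19 (mod 29); (7|29)=+1, (19|29)=-1; sign (−1)^0·+1^1·-1^0 = +1.
(a,b)_3: α=-2, u≡1; β=1, v≡1 (mod 3); (1|3)=+1, (1|3)=+1; sign (−1)^0·+1^1·+1^-2 = +1.
(a,b)_19: α=2, u≡3; β=2, v≡16 (mod 19); (3|19)=-1, (16|19)=+1; sign (−1)^0·-1^2·+1^2 = +1.
(a,b)_13: α=0, u≡9; β=-2, v≡1 (mod 13); (9|13)=+1, (1|13)=+1; sign (−1)^0·+1^-2·+1^0 = +1.
(a,b)_23: α=1, u≡2; β=1, v≡7 (mod 23); (2|23)=+1, (7|23)=-1; sign (−1)^1·+1^1·-1^1 = +1.
(a,b)_5: α=3, u≡1; β=1, v≡2 (mod 5); (1|5)=+1, (2|5)=-1; sign (−1)^0·+1^1·-1^3 = -1.
(a,b)_11: α=0, u≡9; β=2, v≡1 (mod 11); (9|11)=+1, (1|11)=+1; sign (−1)^0·+1^2·+1^0 = +1.
(a,b)_41: α=1, u≡3; β=1, v≡3 (mod 41); (3|41)=-1, (3|41)=-1; sign (−1)^0·-1^1·-1^1 = +1.
(a,b)_2: α=2, β=0; u≡3, v≡3 (mod 8); ε(u)ε(v)=1·1, αω(v)=2·1, βω(u)=0·1; sum ≡ 1  ⇒  -1.
|Ram(80155, -6973485)| = 2, even; anisotropic at {2, 5}.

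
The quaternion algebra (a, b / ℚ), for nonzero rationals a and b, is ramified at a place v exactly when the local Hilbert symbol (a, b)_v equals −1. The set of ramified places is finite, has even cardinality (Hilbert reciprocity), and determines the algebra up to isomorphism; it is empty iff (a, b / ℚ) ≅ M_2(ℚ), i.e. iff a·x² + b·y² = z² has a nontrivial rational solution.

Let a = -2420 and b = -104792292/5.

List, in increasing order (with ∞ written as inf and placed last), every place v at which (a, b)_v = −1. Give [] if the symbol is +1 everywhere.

[2, 5, 11, inf]

(a, b) ≡ (-5, -165) mod (ℚ^×)²; places V = {2, 3, 5, 11, ∞}.
(a,b)_3: α=0, u≡1; β=9, v≡2 (mod 3); (1|3)=+1, (2|3)=-1; sign (−1)^0·+1^9·-1^0 = +1.
(a,b)_11: α=2, u≡2; β=3, v≡10 (mod 11); (2|11)=-1, (10|11)=-1; sign (−1)^0·-1^3·-1^2 = -1.
(a,b)_5: α=1, u≡1; β=-1, v≡3 (mod 5); (1|5)=+1, (3|5)=-1; sign (−1)^0·+1^-1·-1^1 = -1.
(a,b)_∞: sgn(-5)=−, sgn(-165)=−, so -1.
(a,b)_2: α=2, β=2; u≡3, v≡3 (mod 8); ε(u)ε(v)=1·1, αω(v)=2·1, βω(u)=2·1; sum ≡ 1  ⇒  -1.
(-5, -165 / ℚ) ramifies at {2, 5, 11, ∞}: a division algebra.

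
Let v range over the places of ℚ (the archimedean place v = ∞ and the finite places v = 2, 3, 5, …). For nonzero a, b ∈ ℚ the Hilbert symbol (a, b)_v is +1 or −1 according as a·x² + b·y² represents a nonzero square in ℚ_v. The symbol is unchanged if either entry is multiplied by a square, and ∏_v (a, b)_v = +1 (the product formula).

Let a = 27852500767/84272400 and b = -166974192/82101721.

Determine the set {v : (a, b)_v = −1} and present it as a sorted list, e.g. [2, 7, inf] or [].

Mod squares: a ≡ 247, b ≡ -7. Check v ∈ {∞, 2, 3, 5, 7, 11, 13, 17, 19, 37, 41}.
v=5: a=5^-2·(≡2), b=5^0·(≡3) mod 5; (2|5)=-1, (3|5)=-1; (−1)^{-2·0·2}·(-1)^0·(-1)^-2 = +1.
v=41: a=41^2·(≡8), b=41^-2·(≡3) mod 41; (8|41)=+1, (3|41)=-1; (−1)^{2·-2·20}·(+1)^-2·(-1)^2 = +1.
v=∞: 247 > 0 and -7 < 0  ⇒  (a,b)_∞ = +1.
v=2: v_2(a)=-4, v_2(b)=4; units ≡ 7, 1 (mod 8); ε·ε+αω+βω = 1·0+-4·0+4·0 ≡ 0  ⇒  (a,b)_2 = +1.
v=13: a=13^1·(≡6), b=13^-2·(≡8) mod 13; (6|13)=-1, (8|13)=-1; (−1)^{1·-2·6}·(-1)^-2·(-1)^1 = -1.
v=11: a=11^0·(≡1), b=11^2·(≡1) mod 11; (1|11)=+1, (1|11)=+1; (−1)^{0·2·5}·(+1)^2·(+1)^0 = +1.
v=17: a=17^-2·(≡16), b=17^-2·(≡6) mod 17; (16|17)=+1, (6|17)=-1; (−1)^{-2·-2·8}·(+1)^-2·(-1)^-2 = +1.
v=37: a=37^2·(≡4), b=37^2·(≡36) mod 37; (4|37)=+1, (36|37)=+1; (−1)^{2·2·18}·(+1)^2·(+1)^2 = +1.
v=19: a=19^1·(≡10), b=19^0·(≡3) mod 19; (10|19)=-1, (3|19)=-1; (−1)^{1·0·9}·(-1)^0·(-1)^1 = -1.
v=3: a=3^-6·(≡1), b=3^2·(≡2) mod 3; (1|3)=+1, (2|3)=-1; (−1)^{-6·2·1}·(+1)^2·(-1)^-6 = +1.
v=7: a=7^2·(≡4), b=7^1·(≡5) mod 7; (4|7)=+1, (5|7)=-1; (−1)^{2·1·3}·(+1)^1·(-1)^2 = +1.
Ram(247, -7) = {13, 19}; no ℚ_13-point on the conic.

[13, 19]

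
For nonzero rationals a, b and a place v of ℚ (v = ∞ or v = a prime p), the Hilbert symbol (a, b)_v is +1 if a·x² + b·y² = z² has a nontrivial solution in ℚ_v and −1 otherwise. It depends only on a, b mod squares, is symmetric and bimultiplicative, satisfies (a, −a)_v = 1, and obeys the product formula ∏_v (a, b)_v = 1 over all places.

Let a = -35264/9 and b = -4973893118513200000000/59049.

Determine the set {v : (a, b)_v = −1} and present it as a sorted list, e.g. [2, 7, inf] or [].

Mod squares: a ≡ -551, b ≡ -835867. Check v ∈ {∞, 2, 3, 5, 7, 19, 29, 37, 41}.
v=2: v_2(a)=6, v_2(b)=10; units ≡ 1, 5 (mod 8); ε·ε+αω+βω = 0·0+6·1+10·0 ≡ 0  ⇒  (a,b)_2 = +1.
v=37: a=37^0·(≡12), b=37^1·(≡27) mod 37; (12|37)=+1, (27|37)=+1; (−1)^{0·1·18}·(+1)^1·(+1)^0 = +1.
v=3: a=3^-2·(≡1), b=3^-10·(≡2) mod 3; (1|3)=+1, (2|3)=-1; (−1)^{-2·-10·1}·(+1)^-10·(-1)^-2 = +1.
v=∞: -551 < 0 and -835867 < 0  ⇒  (a,b)_∞ = -1.
v=5: a=5^0·(≡4), b=5^8·(≡2) mod 5; (4|5)=+1, (2|5)=-1; (−1)^{0·8·2}·(+1)^8·(-1)^0 = +1.
v=41: a=41^0·(≡36), b=41^1·(≡16) mod 41; (36|41)=+1, (16|41)=+1; (−1)^{0·1·20}·(+1)^1·(+1)^0 = +1.
v=19: a=19^1·(≡7), b=19^3·(≡11) mod 19; (7|19)=+1, (11|19)=+1; (−1)^{1·3·9}·(+1)^3·(+1)^1 = -1.
v=29: a=29^1·(≡26), b=29^3·(≡27) mod 29; (26|29)=-1, (27|29)=-1; (−1)^{1·3·14}·(-1)^3·(-1)^1 = +1.
v=7: a=7^0·(≡1), b=7^2·(≡3) mod 7; (1|7)=+1, (3|7)=-1; (−1)^{0·2·3}·(+1)^2·(-1)^0 = +1.
(-551, -835867 / ℚ) ramifies at {19, ∞}: a division algebra.

[19, inf]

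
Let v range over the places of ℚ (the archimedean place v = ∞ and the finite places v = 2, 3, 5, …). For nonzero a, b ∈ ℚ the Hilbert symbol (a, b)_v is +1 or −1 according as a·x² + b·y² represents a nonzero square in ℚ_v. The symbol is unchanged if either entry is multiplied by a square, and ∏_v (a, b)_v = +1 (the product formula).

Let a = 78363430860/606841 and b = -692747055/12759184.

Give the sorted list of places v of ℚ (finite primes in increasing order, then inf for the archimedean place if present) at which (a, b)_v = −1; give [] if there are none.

[3, 5]

Mod squares: a ≡ 3315, b ≡ -55. Check v ∈ {∞, 2, 3, 5, 7, 11, 13, 17, 19, 41, 47}.
v=41: a=41^-2·(≡22), b=41^0·(≡17) mod 41; (22|41)=-1, (17|41)=-1; (−1)^{-2·0·20}·(-1)^0·(-1)^-2 = +1.
v=11: a=11^2·(≡4), b=11^1·(≡7) mod 11; (4|11)=+1, (7|11)=-1; (−1)^{2·1·5}·(+1)^1·(-1)^2 = +1.
v=47: a=47^0·(≡7), b=47^-2·(≡38) mod 47; (7|47)=+1, (38|47)=-1; (−1)^{0·-2·23}·(+1)^-2·(-1)^0 = +1.
v=3: a=3^1·(≡1), b=3^2·(≡2) mod 3; (1|3)=+1, (2|3)=-1; (−1)^{1·2·1}·(+1)^2·(-1)^1 = -1.
v=13: a=13^3·(≡7), b=13^4·(≡9) mod 13; (7|13)=-1, (9|13)=+1; (−1)^{3·4·6}·(-1)^4·(+1)^3 = +1.
v=2: v_2(a)=2, v_2(b)=-4; units ≡ 3, 1 (mod 8); ε·ε+αω+βω = 1·0+2·0+-4·1 ≡ 0  ⇒  (a,b)_2 = +1.
v=5: a=5^1·(≡2), b=5^1·(≡1) mod 5; (2|5)=-1, (1|5)=+1; (−1)^{1·1·2}·(-1)^1·(+1)^1 = -1.
v=7: a=7^0·(≡2), b=7^2·(≡4) mod 7; (2|7)=+1, (4|7)=+1; (−1)^{0·2·3}·(+1)^2·(+1)^0 = +1.
v=17: a=17^3·(≡8), b=17^0·(≡1) mod 17; (8|17)=+1, (1|17)=+1; (−1)^{3·0·8}·(+1)^0·(+1)^3 = +1.
v=∞: 3315 > 0 and -55 < 0  ⇒  (a,b)_∞ = +1.
v=19: a=19^-2·(≡4), b=19^-2·(≡8) mod 19; (4|19)=+1, (8|19)=-1; (−1)^{-2·-2·9}·(+1)^-2·(-1)^-2 = +1.
Ram(3315, -55) = {3, 5}; no ℚ_3-point on the conic.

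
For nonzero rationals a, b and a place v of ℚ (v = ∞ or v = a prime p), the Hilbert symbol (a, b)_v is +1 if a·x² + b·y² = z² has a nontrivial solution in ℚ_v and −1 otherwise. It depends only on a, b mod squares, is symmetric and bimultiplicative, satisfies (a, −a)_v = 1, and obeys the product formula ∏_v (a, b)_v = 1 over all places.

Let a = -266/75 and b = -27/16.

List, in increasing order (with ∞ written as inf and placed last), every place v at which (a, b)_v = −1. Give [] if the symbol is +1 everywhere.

[2, inf]

Mod squares: a ≡ -798, b ≡ -3. Check v ∈ {∞, 2, 3, 5, 7, 19}.
v=2: v_2(a)=1, v_2(b)=-4; units ≡ 1, 5 (mod 8); ε·ε+αω+βω = 0·0+1·1+-4·0 ≡ 1  ⇒  (a,b)_2 = -1.
v=19: a=19^1·(≡14), b=19^0·(≡9) mod 19; (14|19)=-1, (9|19)=+1; (−1)^{1·0·9}·(-1)^0·(+1)^1 = +1.
v=∞: -798 < 0 and -3 < 0  ⇒  (a,b)_∞ = -1.
v=7: a=7^1·(≡5), b=7^0·(≡4) mod 7; (5|7)=-1, (4|7)=+1; (−1)^{1·0·3}·(-1)^0·(+1)^1 = +1.
v=3: a=3^-1·(≡1), b=3^3·(≡2) mod 3; (1|3)=+1, (2|3)=-1; (−1)^{-1·3·1}·(+1)^3·(-1)^-1 = +1.
v=5: a=5^-2·(≡3), b=5^0·(≡3) mod 5; (3|5)=-1, (3|5)=-1; (−1)^{-2·0·2}·(-1)^0·(-1)^-2 = +1.
|Ram(-798, -3)| = 2, even; anisotropic at {2, ∞}.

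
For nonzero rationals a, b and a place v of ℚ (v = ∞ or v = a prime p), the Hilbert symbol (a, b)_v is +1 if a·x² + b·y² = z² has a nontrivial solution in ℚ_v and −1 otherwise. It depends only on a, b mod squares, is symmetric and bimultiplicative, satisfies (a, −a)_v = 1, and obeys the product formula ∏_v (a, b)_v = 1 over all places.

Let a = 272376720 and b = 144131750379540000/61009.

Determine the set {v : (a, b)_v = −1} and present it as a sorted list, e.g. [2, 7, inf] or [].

[3, 7]

(a, b) ≡ (6545, 66) mod (ℚ^×)²; places V = {2, 3, 5, 7, 11, 13, 17, 19, ∞}.
(a,b)_7: α=1, u≡4; β=4, v≡6 (mod 7); (4|7)=+1, (6|7)=-1; sign (−1)^0·+1^4·-1^1 = -1.
(a,b)_∞: sgn(6545)=+, sgn(66)=+, so +1.
(a,b)_3: α=2, u≡2; β=3, v≡1 (mod 3); (2|3)=-1, (1|3)=+1; sign (−1)^0·-1^3·+1^2 = -1.
(a,b)_19: α=0, u≡16; β=-2, v≡1 (mod 19); (16|19)=+1, (1|19)=+1; sign (−1)^0·+1^-2·+1^0 = +1.
(a,b)_11: α=1, u≡3; β=3, v≡2 (mod 11); (3|11)=+1, (2|11)=-1; sign (−1)^1·+1^3·-1^1 = +1.
(a,b)_13: α=0, u≡5; β=-2, v≡9 (mod 13); (5|13)=-1, (9|13)=+1; sign (−1)^0·-1^-2·+1^0 = +1.
(a,b)_2: α=4, β=5; u≡1, v≡1 (mod 8); ε(u)ε(v)=0·0, αω(v)=4·0, βω(u)=5·0; sum ≡ 0  ⇒  +1.
(a,b)_5: α=1, u≡4; β=4, v≡1 (mod 5); (4|5)=+1, (1|5)=+1; sign (−1)^0·+1^4·+1^1 = +1.
(a,b)_17: α=3, u≡3; β=4, v≡8 (mod 17); (3|17)=-1, (8|17)=+1; sign (−1)^0·-1^4·+1^3 = +1.
(6545, 66 / ℚ) ramifies at {3, 7}: a division algebra.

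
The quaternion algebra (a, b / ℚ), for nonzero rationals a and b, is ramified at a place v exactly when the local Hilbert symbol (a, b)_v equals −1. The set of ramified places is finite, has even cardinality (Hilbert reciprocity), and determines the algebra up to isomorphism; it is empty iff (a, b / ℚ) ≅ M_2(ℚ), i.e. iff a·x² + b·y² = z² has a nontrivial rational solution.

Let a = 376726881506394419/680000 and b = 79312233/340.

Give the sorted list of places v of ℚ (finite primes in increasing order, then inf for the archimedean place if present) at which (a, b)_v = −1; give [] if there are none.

[5, 7, 11, 13]

Mod squares: a ≡ 187, b ≡ 23205. Check v ∈ {∞, 2, 3, 5, 7, 11, 13, 17}.
v=2: v_2(a)=-6, v_2(b)=-2; units ≡ 3, 5 (mod 8); ε·ε+αω+βω = 1·0+-6·1+-2·1 ≡ 0  ⇒  (a,b)_2 = +1.
v=3: a=3^0·(≡1), b=3^1·(≡1) mod 3; (1|3)=+1, (1|3)=+1; (−1)^{0·1·1}·(+1)^1·(+1)^0 = +1.
v=7: a=7^12·(≡5), b=7^5·(≡2) mod 7; (5|7)=-1, (2|7)=+1; (−1)^{12·5·3}·(-1)^5·(+1)^12 = -1.
v=17: a=17^-1·(≡11), b=17^-1·(≡14) mod 17; (11|17)=-1, (14|17)=-1; (−1)^{-1·-1·8}·(-1)^-1·(-1)^-1 = +1.
v=11: a=11^5·(≡10), b=11^2·(≡6) mod 11; (10|11)=-1, (6|11)=-1; (−1)^{5·2·5}·(-1)^2·(-1)^5 = -1.
v=∞: 187 > 0 and 23205 > 0  ⇒  (a,b)_∞ = +1.
v=5: a=5^-4·(≡3), b=5^-1·(≡1) mod 5; (3|5)=-1, (1|5)=+1; (−1)^{-4·-1·2}·(-1)^-1·(+1)^-4 = -1.
v=13: a=13^2·(≡8), b=13^1·(≡1) mod 13; (8|13)=-1, (1|13)=+1; (−1)^{2·1·6}·(-1)^1·(+1)^2 = -1.
|Ram(187, 23205)| = 4, even; anisotropic at {5, 7, 11, 13}.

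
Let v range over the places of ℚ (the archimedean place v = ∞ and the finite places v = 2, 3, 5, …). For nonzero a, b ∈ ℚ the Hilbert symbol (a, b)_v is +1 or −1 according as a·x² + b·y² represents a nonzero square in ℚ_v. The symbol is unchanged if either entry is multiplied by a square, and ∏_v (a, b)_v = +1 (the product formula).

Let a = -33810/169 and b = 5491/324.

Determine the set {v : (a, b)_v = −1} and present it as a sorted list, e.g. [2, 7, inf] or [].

[19, 23]

(a, b) ≡ (-690, 19) mod (ℚ^×)²; places V = {2, 3, 5, 7, 13, 17, 19, 23, ∞}.
(a,b)_2: α=1, β=-2; u≡7, v≡3 (mod 8); ε(u)ε(v)=1·1, αω(v)=1·1, βω(u)=-2·0; sum ≡ 0  ⇒  +1.
(a,b)_∞: sgn(-690)=−, sgn(19)=+, so +1.
(a,b)_3: α=1, u≡1; β=-4, v≡1 (mod 3); (1|3)=+1, (1|3)=+1; sign (−1)^0·+1^-4·+1^1 = +1.
(a,b)_7: α=2, u≡3; β=0, v≡5 (mod 7); (3|7)=-1, (5|7)=-1; sign (−1)^0·-1^0·-1^2 = +1.
(a,b)_17: α=0, u≡14; β=2, v≡2 (mod 17); (14|17)=-1, (2|17)=+1; sign (−1)^0·-1^2·+1^0 = +1.
(a,b)_19: α=0, u≡14; β=1, v≡4 (mod 19); (14|19)=-1, (4|19)=+1; sign (−1)^0·-1^1·+1^0 = -1.
(a,b)_13: α=-2, u≡3; β=0, v≡8 (mod 13); (3|13)=+1, (8|13)=-1; sign (−1)^0·+1^0·-1^-2 = +1.
(a,b)_23: α=1, u≡6; β=0, v≡20 (mod 23); (6|23)=+1, (20|23)=-1; sign (−1)^0·+1^0·-1^1 = -1.
(a,b)_5: α=1, u≡2; β=0, v≡4 (mod 5); (2|5)=-1, (4|5)=+1; sign (−1)^0·-1^0·+1^1 = +1.
(-690, 19 / ℚ) ramifies at {19, 23}: a division algebra.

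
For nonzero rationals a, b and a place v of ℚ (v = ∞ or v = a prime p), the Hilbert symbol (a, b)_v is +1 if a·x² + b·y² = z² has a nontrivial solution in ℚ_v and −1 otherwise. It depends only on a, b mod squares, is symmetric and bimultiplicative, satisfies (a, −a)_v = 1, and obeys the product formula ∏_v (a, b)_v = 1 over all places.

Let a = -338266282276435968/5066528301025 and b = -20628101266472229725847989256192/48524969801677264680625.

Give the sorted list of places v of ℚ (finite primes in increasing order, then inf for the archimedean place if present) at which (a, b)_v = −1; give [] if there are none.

Mod squares: a ≡ -78, b ≡ -3. Check v ∈ {∞, 2, 3, 5, 7, 13, 23, 37, 43, 53}.
v=3: a=3^3·(≡1), b=3^5·(≡2) mod 3; (1|3)=+1, (2|3)=-1; (−1)^{3·5·1}·(+1)^5·(-1)^3 = +1.
v=43: a=43^4·(≡33), b=43^6·(≡11) mod 43; (33|43)=-1, (11|43)=+1; (−1)^{4·6·21}·(-1)^6·(+1)^4 = +1.
v=53: a=53^2·(≡10), b=53^4·(≡18) mod 53; (10|53)=+1, (18|53)=-1; (−1)^{2·4·26}·(+1)^4·(-1)^2 = +1.
v=13: a=13^1·(≡8), b=13^2·(≡1) mod 13; (8|13)=-1, (1|13)=+1; (−1)^{1·2·6}·(-1)^2·(+1)^1 = +1.
v=7: a=7^2·(≡3), b=7^4·(≡2) mod 7; (3|7)=-1, (2|7)=+1; (−1)^{2·4·3}·(-1)^4·(+1)^2 = +1.
v=∞: -78 < 0 and -3 < 0  ⇒  (a,b)_∞ = -1.
v=23: a=23^-6·(≡19), b=23^-10·(≡19) mod 23; (19|23)=-1, (19|23)=-1; (−1)^{-6·-10·11}·(-1)^-10·(-1)^-6 = +1.
v=2: v_2(a)=11, v_2(b)=22; units ≡ 1, 5 (mod 8); ε·ε+αω+βω = 0·0+11·1+22·0 ≡ 1  ⇒  (a,b)_2 = -1.
v=5: a=5^-2·(≡2), b=5^-4·(≡2) mod 5; (2|5)=-1, (2|5)=-1; (−1)^{-2·-4·2}·(-1)^-4·(-1)^-2 = +1.
v=37: a=37^-2·(≡36), b=37^-4·(≡16) mod 37; (36|37)=+1, (16|37)=+1; (−1)^{-2·-4·18}·(+1)^-4·(+1)^-2 = +1.
Ram(-78, -3) = {2, ∞}; no ℚ_2-point on the conic.

[2, inf]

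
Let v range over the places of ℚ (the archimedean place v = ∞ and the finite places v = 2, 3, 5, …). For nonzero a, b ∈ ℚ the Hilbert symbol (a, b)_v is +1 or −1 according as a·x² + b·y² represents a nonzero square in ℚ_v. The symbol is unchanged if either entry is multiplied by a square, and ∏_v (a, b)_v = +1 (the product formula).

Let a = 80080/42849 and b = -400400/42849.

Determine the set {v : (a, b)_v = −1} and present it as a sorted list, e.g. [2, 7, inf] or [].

[7, 13]

(a, b) ≡ (5005, -1001) mod (ℚ^×)²; places V = {2, 3, 5, 7, 11, 13, 23, ∞}.
(a,b)_7: α=1, u≡1; β=1, v≡2 (mod 7); (1|7)=+1, (2|7)=+1; sign (−1)^1·+1^1·+1^1 = -1.
(a,b)_∞: sgn(5005)=+, sgn(-1001)=−, so +1.
(a,b)_5: α=1, u≡4; β=2, v≡1 (mod 5); (4|5)=+1, (1|5)=+1; sign (−1)^0·+1^2·+1^1 = +1.
(a,b)_13: α=1, u≡11; β=1, v≡10 (mod 13); (11|13)=-1, (10|13)=+1; sign (−1)^0·-1^1·+1^1 = -1.
(a,b)_11: α=1, u≡5; β=1, v≡8 (mod 11); (5|11)=+1, (8|11)=-1; sign (−1)^1·+1^1·-1^1 = +1.
(a,b)_23: α=-2, u≡11; β=-2, v≡14 (mod 23); (11|23)=-1, (14|23)=-1; sign (−1)^0·-1^-2·-1^-2 = +1.
(a,b)_3: α=-4, u≡1; β=-4, v≡1 (mod 3); (1|3)=+1, (1|3)=+1; sign (−1)^0·+1^-4·+1^-4 = +1.
(a,b)_2: α=4, β=4; u≡5, v≡7 (mod 8); ε(u)ε(v)=0·1, αω(v)=4·0, βω(u)=4·1; sum ≡ 0  ⇒  +1.
|Ram(5005, -1001)| = 2, even; anisotropic at {7, 13}.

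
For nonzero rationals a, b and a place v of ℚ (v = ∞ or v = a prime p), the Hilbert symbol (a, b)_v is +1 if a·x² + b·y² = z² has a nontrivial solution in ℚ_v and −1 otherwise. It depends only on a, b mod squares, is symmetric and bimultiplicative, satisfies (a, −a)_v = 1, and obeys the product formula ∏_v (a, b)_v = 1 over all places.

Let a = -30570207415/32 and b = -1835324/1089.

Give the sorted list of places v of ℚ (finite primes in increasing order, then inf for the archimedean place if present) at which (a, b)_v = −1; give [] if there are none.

[31, inf]

(a, b) ≡ (-76670, -1271) mod (ℚ^×)²; places V = {2, 3, 5, 11, 17, 19, 31, 41, 47, ∞}.
(a,b)_41: α=1, u≡10; β=1, v≡36 (mod 41); (10|41)=+1, (36|41)=+1; sign (−1)^0·+1^1·+1^1 = +1.
(a,b)_3: α=0, u≡1; β=-2, v≡1 (mod 3); (1|3)=+1, (1|3)=+1; sign (−1)^0·+1^-2·+1^0 = +1.
(a,b)_17: α=1, u≡12; β=0, v≡13 (mod 17); (12|17)=-1, (13|17)=+1; sign (−1)^0·-1^0·+1^1 = +1.
(a,b)_11: α=1, u≡3; β=-2, v≡9 (mod 11); (3|11)=+1, (9|11)=+1; sign (−1)^0·+1^-2·+1^1 = +1.
(a,b)_47: α=2, u≡17; β=0, v≡15 (mod 47); (17|47)=+1, (15|47)=-1; sign (−1)^0·+1^0·-1^2 = +1.
(a,b)_2: α=-5, β=2; u≡1, v≡1 (mod 8); ε(u)ε(v)=0·0, αω(v)=-5·0, βω(u)=2·0; sum ≡ 0  ⇒  +1.
(a,b)_19: α=2, u≡10; β=2, v≡14 (mod 19); (10|19)=-1, (14|19)=-1; sign (−1)^0·-1^2·-1^2 = +1.
(a,b)_5: α=1, u≡1; β=0, v≡4 (mod 5); (1|5)=+1, (4|5)=+1; sign (−1)^0·+1^0·+1^1 = +1.
(a,b)_31: α=0, u≡29; β=1, v≡17 (mod 31); (29|31)=-1, (17|31)=-1; sign (−1)^0·-1^1·-1^0 = -1.
(a,b)_∞: sgn(-76670)=−, sgn(-1271)=−, so -1.
|Ram(-76670, -1271)| = 2, even; anisotropic at {31, ∞}.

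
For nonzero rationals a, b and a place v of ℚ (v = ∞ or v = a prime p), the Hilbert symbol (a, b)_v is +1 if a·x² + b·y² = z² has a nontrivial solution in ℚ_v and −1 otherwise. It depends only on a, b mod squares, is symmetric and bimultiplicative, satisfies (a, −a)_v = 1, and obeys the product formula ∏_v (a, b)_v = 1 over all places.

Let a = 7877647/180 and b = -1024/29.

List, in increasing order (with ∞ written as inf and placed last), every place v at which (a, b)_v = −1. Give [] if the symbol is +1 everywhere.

(a, b) ≡ (46835, -29) mod (ℚ^×)²; places V = {2, 3, 5, 17, 19, 29, ∞}.
(a,b)_3: α=-2, u≡2; β=0, v≡1 (mod 3); (2|3)=-1, (1|3)=+1; sign (−1)^0·-1^0·+1^-2 = +1.
(a,b)_∞: sgn(46835)=+, sgn(-29)=−, so +1.
(a,b)_17: α=1, u≡9; β=0, v≡11 (mod 17); (9|17)=+1, (11|17)=-1; sign (−1)^0·+1^0·-1^1 = -1.
(a,b)_2: α=-2, β=10; u≡3, v≡3 (mod 8); ε(u)ε(v)=1·1, αω(v)=-2·1, βω(u)=10·1; sum ≡ 1  ⇒  -1.
(a,b)_19: α=1, u≡10; β=0, v≡4 (mod 19); (10|19)=-1, (4|19)=+1; sign (−1)^0·-1^0·+1^1 = +1.
(a,b)_29: α=3, u≡20; β=-1, v≡20 (mod 29); (20|29)=+1, (20|29)=+1; sign (−1)^0·+1^-1·+1^3 = +1.
(a,b)_5: α=-1, u≡2; β=0, v≡4 (mod 5); (2|5)=-1, (4|5)=+1; sign (−1)^0·-1^0·+1^-1 = +1.
Ram(46835, -29) = {2, 17}; no ℚ_2-point on the conic.

[2, 17]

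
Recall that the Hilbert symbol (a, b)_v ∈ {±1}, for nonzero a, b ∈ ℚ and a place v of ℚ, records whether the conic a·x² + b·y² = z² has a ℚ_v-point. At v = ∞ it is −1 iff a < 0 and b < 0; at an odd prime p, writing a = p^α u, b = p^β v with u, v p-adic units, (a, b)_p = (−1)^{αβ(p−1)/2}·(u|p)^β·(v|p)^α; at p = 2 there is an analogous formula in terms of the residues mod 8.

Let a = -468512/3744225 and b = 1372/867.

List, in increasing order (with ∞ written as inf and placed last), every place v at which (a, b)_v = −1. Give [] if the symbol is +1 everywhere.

(a, b) ≡ (-2, 21) mod (ℚ^×)²; places V = {2, 3, 5, 7, 11, 17, 43, ∞}.
(a,b)_3: α=-4, u≡1; β=-1, v≡1 (mod 3); (1|3)=+1, (1|3)=+1; sign (−1)^0·+1^-1·+1^-4 = +1.
(a,b)_17: α=0, u≡16; β=-2, v≡4 (mod 17); (16|17)=+1, (4|17)=+1; sign (−1)^0·+1^-2·+1^0 = +1.
(a,b)_7: α=0, u≡6; β=3, v≡3 (mod 7); (6|7)=-1, (3|7)=-1; sign (−1)^0·-1^3·-1^0 = -1.
(a,b)_43: α=-2, u≡4; β=0, v≡24 (mod 43); (4|43)=+1, (24|43)=+1; sign (−1)^0·+1^0·+1^-2 = +1.
(a,b)_∞: sgn(-2)=−, sgn(21)=+, so +1.
(a,b)_5: α=-2, u≡2; β=0, v≡1 (mod 5); (2|5)=-1, (1|5)=+1; sign (−1)^0·-1^0·+1^-2 = +1.
(a,b)_2: α=5, β=2; u≡7, v≡5 (mod 8); ε(u)ε(v)=1·0, αω(v)=5·1, βω(u)=2·0; sum ≡ 1  ⇒  -1.
(a,b)_11: α=4, u≡1; β=0, v≡7 (mod 11); (1|11)=+1, (7|11)=-1; sign (−1)^0·+1^0·-1^4 = +1.
|Ram(-2, 21)| = 2, even; anisotropic at {2, 7}.

[2, 7]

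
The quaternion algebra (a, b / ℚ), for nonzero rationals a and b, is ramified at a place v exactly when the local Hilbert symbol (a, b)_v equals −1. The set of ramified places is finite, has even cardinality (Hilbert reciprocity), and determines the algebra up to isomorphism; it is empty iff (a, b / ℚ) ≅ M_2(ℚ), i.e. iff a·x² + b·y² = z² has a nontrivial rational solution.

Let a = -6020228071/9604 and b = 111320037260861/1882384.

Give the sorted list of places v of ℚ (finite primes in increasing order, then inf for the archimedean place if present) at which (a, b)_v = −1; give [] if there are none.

(a, b) ≡ (-172159, 1893749) mod (ℚ^×)²; places V = {2, 7, 11, 13, 17, 19, 41, ∞}.
(a,b)_2: α=-2, β=-4; u≡1, v≡5 (mod 8); ε(u)ε(v)=0·0, αω(v)=-2·1, βω(u)=-4·0; sum ≡ 0  ⇒  +1.
(a,b)_13: α=1, u≡10; β=1, v≡2 (mod 13); (10|13)=+1, (2|13)=-1; sign (−1)^0·+1^1·-1^1 = -1.
(a,b)_11: α=2, u≡6; β=3, v≡5 (mod 11); (6|11)=-1, (5|11)=+1; sign (−1)^0·-1^3·+1^2 = -1.
(a,b)_7: α=-4, u≡6; β=-6, v≡1 (mod 7); (6|7)=-1, (1|7)=+1; sign (−1)^0·-1^-6·+1^-4 = +1.
(a,b)_∞: sgn(-172159)=−, sgn(1893749)=+, so +1.
(a,b)_17: α=3, u≡7; β=3, v≡2 (mod 17); (7|17)=-1, (2|17)=+1; sign (−1)^0·-1^3·+1^3 = -1.
(a,b)_41: α=1, u≡15; β=3, v≡32 (mod 41); (15|41)=-1, (32|41)=+1; sign (−1)^0·-1^3·+1^1 = -1.
(a,b)_19: α=1, u≡2; β=1, v≡5 (mod 19); (2|19)=-1, (5|19)=+1; sign (−1)^1·-1^1·+1^1 = +1.
(-172159, 1893749 / ℚ) ramifies at {11, 13, 17, 41}: a division algebra.

[11, 13, 17, 41]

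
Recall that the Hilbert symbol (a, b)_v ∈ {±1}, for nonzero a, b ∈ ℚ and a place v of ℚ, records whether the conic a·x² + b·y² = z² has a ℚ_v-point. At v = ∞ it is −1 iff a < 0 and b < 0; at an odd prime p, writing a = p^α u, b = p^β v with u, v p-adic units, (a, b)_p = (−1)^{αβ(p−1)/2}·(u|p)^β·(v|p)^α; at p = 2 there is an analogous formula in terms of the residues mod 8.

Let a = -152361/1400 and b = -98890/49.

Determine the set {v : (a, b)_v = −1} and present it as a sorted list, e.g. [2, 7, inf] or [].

[2, 7, 29, inf]

(a, b) ≡ (-2926, -98890) mod (ℚ^×)²; places V = {2, 3, 5, 7, 11, 19, 29, 31, ∞}.
(a,b)_2: α=-3, β=1; u≡1, v≡3 (mod 8); ε(u)ε(v)=0·1, αω(v)=-3·1, βω(u)=1·0; sum ≡ 1  ⇒  -1.
(a,b)_5: α=-2, u≡4; β=1, v≡3 (mod 5); (4|5)=+1, (3|5)=-1; sign (−1)^0·+1^1·-1^-2 = +1.
(a,b)_7: α=-1, u≡2; β=-2, v≡6 (mod 7); (2|7)=+1, (6|7)=-1; sign (−1)^0·+1^-2·-1^-1 = -1.
(a,b)_∞: sgn(-2926)=−, sgn(-98890)=−, so -1.
(a,b)_11: α=1, u≡3; β=1, v≡6 (mod 11); (3|11)=+1, (6|11)=-1; sign (−1)^1·+1^1·-1^1 = +1.
(a,b)_3: α=6, u≡2; β=0, v≡2 (mod 3); (2|3)=-1, (2|3)=-1; sign (−1)^0·-1^0·-1^6 = +1.
(a,b)_29: α=0, u≡26; β=1, v≡18 (mod 29); (26|29)=-1, (18|29)=-1; sign (−1)^0·-1^1·-1^0 = -1.
(a,b)_19: α=1, u≡16; β=0, v≡16 (mod 19); (16|19)=+1, (16|19)=+1; sign (−1)^0·+1^0·+1^1 = +1.
(a,b)_31: α=0, u≡7; β=1, v≡26 (mod 31); (7|31)=+1, (26|31)=-1; sign (−1)^0·+1^1·-1^0 = +1.
|Ram(-2926, -98890)| = 4, even; anisotropic at {2, 7, 29, ∞}.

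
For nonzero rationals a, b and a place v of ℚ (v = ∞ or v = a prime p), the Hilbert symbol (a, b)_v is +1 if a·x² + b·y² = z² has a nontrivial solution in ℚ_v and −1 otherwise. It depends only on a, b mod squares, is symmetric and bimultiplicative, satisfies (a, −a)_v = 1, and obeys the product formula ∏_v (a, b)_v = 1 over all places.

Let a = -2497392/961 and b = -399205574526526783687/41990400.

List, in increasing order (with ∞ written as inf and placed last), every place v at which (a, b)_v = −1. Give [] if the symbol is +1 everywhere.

[53, inf]

(a, b) ≡ (-1927, -92167) mod (ℚ^×)²; places V = {2, 3, 5, 7, 17, 31, 37, 41, 47, 53, ∞}.
(a,b)_37: α=0, u≡3; β=1, v≡36 (mod 37); (3|37)=+1, (36|37)=+1; sign (−1)^0·+1^1·+1^0 = +1.
(a,b)_7: α=0, u≡6; β=4, v≡4 (mod 7); (6|7)=-1, (4|7)=+1; sign (−1)^0·-1^4·+1^0 = +1.
(a,b)_∞: sgn(-1927)=−, sgn(-92167)=−, so -1.
(a,b)_5: α=0, u≡3; β=-2, v≡3 (mod 5); (3|5)=-1, (3|5)=-1; sign (−1)^0·-1^-2·-1^0 = +1.
(a,b)_17: α=0, u≡3; β=2, v≡14 (mod 17); (3|17)=-1, (14|17)=-1; sign (−1)^0·-1^2·-1^0 = +1.
(a,b)_31: α=-2, u≡30; β=0, v≡22 (mod 31); (30|31)=-1, (22|31)=-1; sign (−1)^0·-1^0·-1^-2 = +1.
(a,b)_3: α=4, u≡2; β=-8, v≡2 (mod 3); (2|3)=-1, (2|3)=-1; sign (−1)^0·-1^-8·-1^4 = +1.
(a,b)_47: α=1, u≡1; β=3, v≡38 (mod 47); (1|47)=+1, (38|47)=-1; sign (−1)^1·+1^3·-1^1 = +1.
(a,b)_41: α=1, u≡19; β=4, v≡4 (mod 41); (19|41)=-1, (4|41)=+1; sign (−1)^0·-1^4·+1^1 = +1.
(a,b)_53: α=0, u≡3; β=1, v≡40 (mod 53); (3|53)=-1, (40|53)=+1; sign (−1)^0·-1^1·+1^0 = -1.
(a,b)_2: α=4, β=-8; u≡1, v≡1 (mod 8); ε(u)ε(v)=0·0, αω(v)=4·0, βω(u)=-8·0; sum ≡ 0  ⇒  +1.
(-1927, -92167 / ℚ) ramifies at {53, ∞}: a division algebra.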